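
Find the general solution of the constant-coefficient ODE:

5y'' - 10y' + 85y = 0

Characteristic equation: 5r² - 10r + 85 = 0
Divide by 5: r² - 2r + 17 = 0
Roots: r = 1 ± 4i (complex conjugates)
General solution: y = e^x(C₁cos(4x) + C₂sin(4x))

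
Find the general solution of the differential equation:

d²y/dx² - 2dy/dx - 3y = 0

Characteristic equation: r² - 2r - 3 = 0
Roots: r = 3, -1 (distinct real)
General solution: y = C₁e^(3x) + C₂e^(-x)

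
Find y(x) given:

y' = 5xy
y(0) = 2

General solution: y = Ce^(5x²/2)
Applying IC y(0) = 2:
Particular solution: y = 2e^(5x²/2)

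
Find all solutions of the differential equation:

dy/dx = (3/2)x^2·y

Separating variables and integrating:
ln|y| = x^3/2 + C

General solution: y = Ce^(x^3/2)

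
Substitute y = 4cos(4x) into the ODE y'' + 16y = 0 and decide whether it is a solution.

Verification:
y'' = -64cos(4x)
y'' + 16y = 0 ✓

Yes, it is a solution.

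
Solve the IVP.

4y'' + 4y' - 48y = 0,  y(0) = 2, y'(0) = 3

General solution: y = C₁e^(3x) + C₂e^(-4x)
Applying ICs: C₁ = 11/7, C₂ = 3/7
Particular solution: y = (11/7)e^(3x) + (3/7)e^(-4x)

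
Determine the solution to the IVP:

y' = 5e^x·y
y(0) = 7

General solution: y = Ce^(5e^x)
Applying IC y(0) = 7:
Particular solution: y = 7e^(5(e^x - 1))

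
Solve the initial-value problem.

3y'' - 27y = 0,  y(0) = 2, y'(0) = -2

General solution: y = C₁e^(3x) + C₂e^(-3x)
Applying ICs: C₁ = 2/3, C₂ = 4/3
Particular solution: y = (2/3)e^(3x) + (4/3)e^(-3x)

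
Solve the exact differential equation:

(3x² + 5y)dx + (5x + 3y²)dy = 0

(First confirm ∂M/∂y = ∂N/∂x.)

Verify exactness: ∂M/∂y = ∂N/∂x ✓
Find F(x,y) such that ∂F/∂x = M, ∂F/∂y = N
Solution: x³ + 5xy + y³ = C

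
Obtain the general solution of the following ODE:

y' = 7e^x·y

Separating variables and integrating:
ln|y| = 7e^x + C

General solution: y = Ce^(7e^x)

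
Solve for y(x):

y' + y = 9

Using integrating factor method:

General solution: y = 9 + Ce^(-x)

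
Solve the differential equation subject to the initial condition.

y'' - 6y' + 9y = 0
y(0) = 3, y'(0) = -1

General solution: y = (C₁ + C₂x)e^(3x)
Repeated root r = 3
Applying ICs: C₁ = 3, C₂ = -10
Particular solution: y = (3 - 10x)e^(3x)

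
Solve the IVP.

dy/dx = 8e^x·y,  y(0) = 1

General solution: y = Ce^(8e^x)
Applying IC y(0) = 1:
Particular solution: y = e^(8(e^x - 1))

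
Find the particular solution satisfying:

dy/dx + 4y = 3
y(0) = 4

General solution: y = 3/4 + Ce^(-4x)
Applying y(0) = 4: C = 4 - 3/4 = 13/4
Particular solution: y = 3/4 + (13/4)e^(-4x)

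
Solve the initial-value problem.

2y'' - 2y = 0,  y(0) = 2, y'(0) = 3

General solution: y = C₁e^x + C₂e^(-x)
Applying ICs: C₁ = 5/2, C₂ = -1/2
Particular solution: y = (5/2)e^x - (1/2)e^(-x)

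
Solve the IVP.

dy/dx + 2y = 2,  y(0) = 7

General solution: y = 1 + Ce^(-2x)
Applying y(0) = 7: C = 7 - 1 = 6
Particular solution: y = 1 + 6e^(-2x)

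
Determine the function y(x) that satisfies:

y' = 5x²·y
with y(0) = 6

General solution: y = Ce^(5x³/3)
Applying IC y(0) = 6:
Particular solution: y = 6e^(5x³/3)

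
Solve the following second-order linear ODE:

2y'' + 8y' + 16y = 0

Characteristic equation: 2r² + 8r + 16 = 0
Divide by 2: r² + 4r + 8 = 0
Roots: r = -2 ± 2i (complex conjugates)
General solution: y = e^(-2x)(C₁cos(2x) + C₂sin(2x))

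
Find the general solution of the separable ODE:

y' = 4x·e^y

Separating variables and integrating:
-e^(-y) = 2x² + C

General solution: y = -ln(C - 2x²)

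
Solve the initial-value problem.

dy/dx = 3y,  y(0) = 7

General solution: y = Ce^(3x)
Applying IC y(0) = 7:
Particular solution: y = 7e^(3x)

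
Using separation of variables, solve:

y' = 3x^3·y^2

Separating variables and integrating:
-1/y = 3x^4/4 + C

General solution: y^-1 = (-3/4)x^4 + C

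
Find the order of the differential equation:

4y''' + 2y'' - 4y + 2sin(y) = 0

The order is 3 (highest derivative is of order 3).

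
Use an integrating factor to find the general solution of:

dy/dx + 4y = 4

Using integrating factor method:

General solution: y = 1 + Ce^(-4x)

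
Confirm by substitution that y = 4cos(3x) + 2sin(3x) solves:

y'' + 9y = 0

Verification:
y'' = -36cos(3x) - 18sin(3x)
y'' + 9y = 0 ✓

Yes, it is a solution.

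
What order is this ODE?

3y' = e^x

The order is 1 (highest derivative is of order 1).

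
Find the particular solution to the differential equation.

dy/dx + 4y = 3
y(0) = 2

General solution: y = 3/4 + Ce^(-4x)
Applying y(0) = 2: C = 2 - 3/4 = 5/4
Particular solution: y = 3/4 + (5/4)e^(-4x)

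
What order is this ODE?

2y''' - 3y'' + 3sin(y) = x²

The order is 3 (highest derivative is of order 3).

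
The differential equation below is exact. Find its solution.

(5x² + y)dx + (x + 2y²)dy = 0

Verify exactness: ∂M/∂y = ∂N/∂x ✓
Find F(x,y) such that ∂F/∂x = M, ∂F/∂y = N
Solution: 5x³/3 + xy + 2y³/3 = C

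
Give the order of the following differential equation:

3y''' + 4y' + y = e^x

The order is 3 (highest derivative is of order 3).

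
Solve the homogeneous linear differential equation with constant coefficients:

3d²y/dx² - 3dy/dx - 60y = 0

Characteristic equation: 3r² - 3r - 60 = 0
Divide by 3: r² - r - 20 = 0
Roots: r = 5, -4 (distinct real)
General solution: y = C₁e^(5x) + C₂e^(-4x)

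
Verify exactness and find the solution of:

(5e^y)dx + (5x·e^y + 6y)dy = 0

Verify exactness: ∂M/∂y = ∂N/∂x ✓
Find F(x,y) such that ∂F/∂x = M, ∂F/∂y = N
Solution: 5x·e^y + 3y² = C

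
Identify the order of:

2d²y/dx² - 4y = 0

The order is 2 (highest derivative is of order 2).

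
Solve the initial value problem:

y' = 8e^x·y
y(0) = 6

General solution: y = Ce^(8e^x)
Applying IC y(0) = 6:
Particular solution: y = 6e^(8(e^x - 1))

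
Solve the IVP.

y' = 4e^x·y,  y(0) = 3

General solution: y = Ce^(4e^x)
Applying IC y(0) = 3:
Particular solution: y = 3e^(4(e^x - 1))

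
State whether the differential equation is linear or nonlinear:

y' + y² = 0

Nonlinear (y² term)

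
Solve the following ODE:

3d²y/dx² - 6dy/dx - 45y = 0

Characteristic equation: 3r² - 6r - 45 = 0
Divide by 3: r² - 2r - 15 = 0
Roots: r = 5, -3 (distinct real)
General solution: y = C₁e^(5x) + C₂e^(-3x)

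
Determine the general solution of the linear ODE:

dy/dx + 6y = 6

Using integrating factor method:

General solution: y = 1 + Ce^(-6x)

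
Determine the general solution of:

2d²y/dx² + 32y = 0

Characteristic equation: 2r² + 32 = 0
Divide by 2: r² + 16 = 0
Roots: r = ±4i (complex conjugates)
General solution: y = C₁cos(4x) + C₂sin(4x)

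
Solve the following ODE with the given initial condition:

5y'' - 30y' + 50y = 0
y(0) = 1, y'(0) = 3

General solution: y = e^(3x)(C₁cos(x) + C₂sin(x))
Complex roots r = 3 ± i
Applying ICs: C₁ = 1, C₂ = 0
Particular solution: y = e^(3x)(cos(x))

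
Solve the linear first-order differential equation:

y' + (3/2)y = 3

Using integrating factor method:

General solution: y = 2 + Ce^(-3x/2)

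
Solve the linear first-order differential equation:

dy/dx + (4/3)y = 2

Using integrating factor method:

General solution: y = 3/2 + Ce^(-4x/3)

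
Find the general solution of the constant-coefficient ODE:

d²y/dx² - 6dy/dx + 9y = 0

Characteristic equation: r² - 6r + 9 = 0
Factored: (r - 3)² = 0
Repeated root: r = 3
General solution: y = (C₁ + C₂x)e^(3x)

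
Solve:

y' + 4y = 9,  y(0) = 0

General solution: y = 9/4 + Ce^(-4x)
Applying y(0) = 0: C = 0 - 9/4 = -9/4
Particular solution: y = 9/4 - (9/4)e^(-4x)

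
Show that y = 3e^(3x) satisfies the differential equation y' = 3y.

Verification:
y = 3e^(3x)
y' = 9e^(3x)
3y = 9e^(3x)
y' = 3y ✓

Yes, it is a solution.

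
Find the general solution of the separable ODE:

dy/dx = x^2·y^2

Separating variables and integrating:
-1/y = x^3/3 + C

General solution: y^-1 = (-1/3)x^3 + C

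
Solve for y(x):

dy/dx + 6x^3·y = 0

Using integrating factor method:

General solution: y = Ce^(-3x^4/2)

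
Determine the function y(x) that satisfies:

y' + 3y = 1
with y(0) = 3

General solution: y = 1/3 + Ce^(-3x)
Applying y(0) = 3: C = 3 - 1/3 = 8/3
Particular solution: y = 1/3 + (8/3)e^(-3x)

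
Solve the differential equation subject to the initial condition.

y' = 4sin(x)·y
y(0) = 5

General solution: y = Ce^(-4cos(x))
Applying IC y(0) = 5:
Particular solution: y = 5e^(4(1-cos(x)))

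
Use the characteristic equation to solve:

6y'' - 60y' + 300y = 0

Characteristic equation: 6r² - 60r + 300 = 0
Divide by 6: r² - 10r + 50 = 0
Roots: r = 5 ± 5i (complex conjugates)
General solution: y = e^(5x)(C₁cos(5x) + C₂sin(5x))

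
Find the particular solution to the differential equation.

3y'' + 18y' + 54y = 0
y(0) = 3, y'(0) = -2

General solution: y = e^(-3x)(C₁cos(3x) + C₂sin(3x))
Complex roots r = -3 ± 3i
Applying ICs: C₁ = 3, C₂ = 7/3
Particular solution: y = e^(-3x)(3cos(3x) + (7/3)sin(3x))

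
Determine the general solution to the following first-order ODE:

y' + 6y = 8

Using integrating factor method:

General solution: y = 4/3 + Ce^(-6x)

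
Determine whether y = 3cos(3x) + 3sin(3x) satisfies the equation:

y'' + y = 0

Verification:
y'' = -27cos(3x) - 27sin(3x)
y'' + y ≠ 0 (frequency mismatch: got 9 instead of 1)

No, it is not a solution.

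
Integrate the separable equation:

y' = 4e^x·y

Separating variables and integrating:
ln|y| = 4e^x + C

General solution: y = Ce^(4e^x)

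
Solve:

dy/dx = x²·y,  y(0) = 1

General solution: y = Ce^(x³/3)
Applying IC y(0) = 1:
Particular solution: y = e^(x³/3)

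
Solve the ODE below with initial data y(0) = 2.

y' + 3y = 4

General solution: y = 4/3 + Ce^(-3x)
Applying y(0) = 2: C = 2 - 4/3 = 2/3
Particular solution: y = 4/3 + (2/3)e^(-3x)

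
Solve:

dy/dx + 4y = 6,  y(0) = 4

General solution: y = 3/2 + Ce^(-4x)
Applying y(0) = 4: C = 4 - 3/2 = 5/2
Particular solution: y = 3/2 + (5/2)e^(-4x)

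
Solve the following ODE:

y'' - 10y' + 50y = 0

Characteristic equation: r² - 10r + 50 = 0
Roots: r = 5 ± 5i (complex conjugates)
General solution: y = e^(5x)(C₁cos(5x) + C₂sin(5x))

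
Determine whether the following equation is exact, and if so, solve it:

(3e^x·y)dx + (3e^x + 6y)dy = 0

Verify exactness: ∂M/∂y = ∂N/∂x ✓
Find F(x,y) such that ∂F/∂x = M, ∂F/∂y = N
Solution: 3e^x·y + 3y² = C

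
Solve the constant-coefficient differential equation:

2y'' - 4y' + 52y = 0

Characteristic equation: 2r² - 4r + 52 = 0
Divide by 2: r² - 2r + 26 = 0
Roots: r = 1 ± 5i (complex conjugates)
General solution: y = e^x(C₁cos(5x) + C₂sin(5x))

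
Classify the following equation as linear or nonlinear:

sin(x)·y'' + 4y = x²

Linear (y and its derivatives appear to the first power only, no products of y terms)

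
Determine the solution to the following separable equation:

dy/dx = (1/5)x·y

Separating variables and integrating:
ln|y| = x^2/10 + C

General solution: y = Ce^(x^2/10)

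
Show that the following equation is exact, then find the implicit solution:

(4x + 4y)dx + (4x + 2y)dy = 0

Verify exactness: ∂M/∂y = ∂N/∂x ✓
Find F(x,y) such that ∂F/∂x = M, ∂F/∂y = N
Solution: 2x² + 4xy + y² = C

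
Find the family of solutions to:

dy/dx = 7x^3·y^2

Separating variables and integrating:
-1/y = 7x^4/4 + C

General solution: y^-1 = (-7/4)x^4 + C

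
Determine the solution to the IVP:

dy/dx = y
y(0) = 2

General solution: y = Ce^x
Applying IC y(0) = 2:
Particular solution: y = 2e^x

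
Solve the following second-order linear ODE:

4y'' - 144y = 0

Characteristic equation: 4r² - 144 = 0
Divide by 4: r² - 36 = 0
Roots: r = 6, -6 (distinct real)
General solution: y = C₁e^(6x) + C₂e^(-6x)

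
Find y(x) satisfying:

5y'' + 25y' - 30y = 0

Characteristic equation: 5r² + 25r - 30 = 0
Divide by 5: r² + 5r - 6 = 0
Roots: r = 1, -6 (distinct real)
General solution: y = C₁e^x + C₂e^(-6x)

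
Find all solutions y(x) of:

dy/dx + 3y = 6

Using integrating factor method:

General solution: y = 2 + Ce^(-3x)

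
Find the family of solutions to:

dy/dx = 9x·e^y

Separating variables and integrating:
-e^(-y) = 9x²/2 + C

General solution: y = -ln(C - 9x²/2)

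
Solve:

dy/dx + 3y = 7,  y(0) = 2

General solution: y = 7/3 + Ce^(-3x)
Applying y(0) = 2: C = 2 - 7/3 = -1/3
Particular solution: y = 7/3 - (1/3)e^(-3x)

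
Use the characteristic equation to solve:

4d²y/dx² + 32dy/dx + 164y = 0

Characteristic equation: 4r² + 32r + 164 = 0
Divide by 4: r² + 8r + 41 = 0
Roots: r = -4 ± 5i (complex conjugates)
General solution: y = e^(-4x)(C₁cos(5x) + C₂sin(5x))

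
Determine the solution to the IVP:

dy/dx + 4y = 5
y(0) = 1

General solution: y = 5/4 + Ce^(-4x)
Applying y(0) = 1: C = 1 - 5/4 = -1/4
Particular solution: y = 5/4 - (1/4)e^(-4x)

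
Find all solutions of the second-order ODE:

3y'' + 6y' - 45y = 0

Characteristic equation: 3r² + 6r - 45 = 0
Divide by 3: r² + 2r - 15 = 0
Roots: r = 3, -5 (distinct real)
General solution: y = C₁e^(3x) + C₂e^(-5x)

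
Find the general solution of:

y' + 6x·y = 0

Using integrating factor method:

General solution: y = Ce^(-3x^2)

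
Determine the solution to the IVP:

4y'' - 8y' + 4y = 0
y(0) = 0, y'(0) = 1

General solution: y = (C₁ + C₂x)e^x
Repeated root r = 1
Applying ICs: C₁ = 0, C₂ = 1
Particular solution: y = xe^x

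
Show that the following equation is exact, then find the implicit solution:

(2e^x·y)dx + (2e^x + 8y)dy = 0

Verify exactness: ∂M/∂y = ∂N/∂x ✓
Find F(x,y) such that ∂F/∂x = M, ∂F/∂y = N
Solution: 2e^x·y + 4y² = C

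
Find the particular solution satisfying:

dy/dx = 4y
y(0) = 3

General solution: y = Ce^(4x)
Applying IC y(0) = 3:
Particular solution: y = 3e^(4x)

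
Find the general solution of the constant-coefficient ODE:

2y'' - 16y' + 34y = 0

Characteristic equation: 2r² - 16r + 34 = 0
Divide by 2: r² - 8r + 17 = 0
Roots: r = 4 ± i (complex conjugates)
General solution: y = e^(4x)(C₁cos(x) + C₂sin(x))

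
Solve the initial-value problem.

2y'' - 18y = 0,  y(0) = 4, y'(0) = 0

General solution: y = C₁e^(3x) + C₂e^(-3x)
Applying ICs: C₁ = 2, C₂ = 2
Particular solution: y = 2e^(3x) + 2e^(-3x)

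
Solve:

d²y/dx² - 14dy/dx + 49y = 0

Characteristic equation: r² - 14r + 49 = 0
Factored: (r - 7)² = 0
Repeated root: r = 7
General solution: y = (C₁ + C₂x)e^(7x)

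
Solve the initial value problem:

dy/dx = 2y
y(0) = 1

General solution: y = Ce^(2x)
Applying IC y(0) = 1:
Particular solution: y = e^(2x)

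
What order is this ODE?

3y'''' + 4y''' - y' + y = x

The order is 4 (highest derivative is of order 4).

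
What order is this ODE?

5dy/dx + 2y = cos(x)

The order is 1 (highest derivative is of order 1).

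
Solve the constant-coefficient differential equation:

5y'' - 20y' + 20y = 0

Characteristic equation: 5r² - 20r + 20 = 0
Divide by 5: r² - 4r + 4 = 0
Factored: (r - 2)² = 0
Repeated root: r = 2
General solution: y = (C₁ + C₂x)e^(2x)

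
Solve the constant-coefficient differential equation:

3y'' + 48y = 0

Characteristic equation: 3r² + 48 = 0
Divide by 3: r² + 16 = 0
Roots: r = ±4i (complex conjugates)
General solution: y = C₁cos(4x) + C₂sin(4x)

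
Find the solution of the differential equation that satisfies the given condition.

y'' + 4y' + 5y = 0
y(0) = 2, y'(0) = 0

General solution: y = e^(-2x)(C₁cos(x) + C₂sin(x))
Complex roots r = -2 ± i
Applying ICs: C₁ = 2, C₂ = 4
Particular solution: y = e^(-2x)(2cos(x) + 4sin(x))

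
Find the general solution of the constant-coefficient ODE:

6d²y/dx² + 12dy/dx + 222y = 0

Characteristic equation: 6r² + 12r + 222 = 0
Divide by 6: r² + 2r + 37 = 0
Roots: r = -1 ± 6i (complex conjugates)
General solution: y = e^(-x)(C₁cos(6x) + C₂sin(6x))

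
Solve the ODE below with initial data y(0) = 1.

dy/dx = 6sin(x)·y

General solution: y = Ce^(-6cos(x))
Applying IC y(0) = 1:
Particular solution: y = e^(6(1-cos(x)))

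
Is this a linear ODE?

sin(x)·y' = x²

Yes. Linear (y and its derivatives appear to the first power only, no products of y terms)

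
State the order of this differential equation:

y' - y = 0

The order is 1 (highest derivative is of order 1).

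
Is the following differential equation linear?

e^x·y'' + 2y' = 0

Yes. Linear (y and its derivatives appear to the first power only, no products of y terms)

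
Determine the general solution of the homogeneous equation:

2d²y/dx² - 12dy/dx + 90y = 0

Characteristic equation: 2r² - 12r + 90 = 0
Divide by 2: r² - 6r + 45 = 0
Roots: r = 3 ± 6i (complex conjugates)
General solution: y = e^(3x)(C₁cos(6x) + C₂sin(6x))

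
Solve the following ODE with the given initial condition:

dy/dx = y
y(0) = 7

General solution: y = Ce^x
Applying IC y(0) = 7:
Particular solution: y = 7e^x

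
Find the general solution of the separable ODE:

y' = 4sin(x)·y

Separating variables and integrating:
ln|y| = -4cos(x) + C

General solution: y = Ce^(-4cos(x))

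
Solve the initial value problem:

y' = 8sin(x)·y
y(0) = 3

General solution: y = Ce^(-8cos(x))
Applying IC y(0) = 3:
Particular solution: y = 3e^(8(1-cos(x)))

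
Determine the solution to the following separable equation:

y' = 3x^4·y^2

Separating variables and integrating:
-1/y = 3x^5/5 + C

General solution: y^-1 = (-3/5)x^5 + C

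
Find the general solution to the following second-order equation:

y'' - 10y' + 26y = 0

Characteristic equation: r² - 10r + 26 = 0
Roots: r = 5 ± i (complex conjugates)
General solution: y = e^(5x)(C₁cos(x) + C₂sin(x))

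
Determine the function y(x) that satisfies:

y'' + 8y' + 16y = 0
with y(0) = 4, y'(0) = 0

General solution: y = (C₁ + C₂x)e^(-4x)
Repeated root r = -4
Applying ICs: C₁ = 4, C₂ = 16
Particular solution: y = (4 + 16x)e^(-4x)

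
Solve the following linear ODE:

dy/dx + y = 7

Using integrating factor method:

General solution: y = 7 + Ce^(-x)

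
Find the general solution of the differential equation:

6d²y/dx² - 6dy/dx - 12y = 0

Characteristic equation: 6r² - 6r - 12 = 0
Divide by 6: r² - r - 2 = 0
Roots: r = 2, -1 (distinct real)
General solution: y = C₁e^(2x) + C₂e^(-x)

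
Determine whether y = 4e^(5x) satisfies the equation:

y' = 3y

Verification:
y = 4e^(5x)
y' = 20e^(5x)
But 3y = 12e^(5x)
y' ≠ 3y — the derivative does not match

No, it is not a solution.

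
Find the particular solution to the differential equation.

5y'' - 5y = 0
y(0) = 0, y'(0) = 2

General solution: y = C₁e^x + C₂e^(-x)
Applying ICs: C₁ = 1, C₂ = -1
Particular solution: y = e^x - e^(-x)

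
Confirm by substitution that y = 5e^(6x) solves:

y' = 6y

Verification:
y = 5e^(6x)
y' = 30e^(6x)
6y = 30e^(6x)
y' = 6y ✓

Yes, it is a solution.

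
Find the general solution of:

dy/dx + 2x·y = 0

Using integrating factor method:

General solution: y = Ce^(-x^2)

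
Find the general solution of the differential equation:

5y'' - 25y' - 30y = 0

Characteristic equation: 5r² - 25r - 30 = 0
Divide by 5: r² - 5r - 6 = 0
Roots: r = 6, -1 (distinct real)
General solution: y = C₁e^(6x) + C₂e^(-x)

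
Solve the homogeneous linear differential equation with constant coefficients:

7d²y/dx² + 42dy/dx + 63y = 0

Characteristic equation: 7r² + 42r + 63 = 0
Divide by 7: r² + 6r + 9 = 0
Factored: (r + 3)² = 0
Repeated root: r = -3
General solution: y = (C₁ + C₂x)e^(-3x)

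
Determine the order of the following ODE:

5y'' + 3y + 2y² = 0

The order is 2 (highest derivative is of order 2).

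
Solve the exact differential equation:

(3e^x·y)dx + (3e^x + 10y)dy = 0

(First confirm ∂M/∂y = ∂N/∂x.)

Verify exactness: ∂M/∂y = ∂N/∂x ✓
Find F(x,y) such that ∂F/∂x = M, ∂F/∂y = N
Solution: 3e^x·y + 5y² = C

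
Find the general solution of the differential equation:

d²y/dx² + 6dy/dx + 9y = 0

Characteristic equation: r² + 6r + 9 = 0
Factored: (r + 3)² = 0
Repeated root: r = -3
General solution: y = (C₁ + C₂x)e^(-3x)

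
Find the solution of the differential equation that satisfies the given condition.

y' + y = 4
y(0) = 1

General solution: y = 4 + Ce^(-x)
Applying y(0) = 1: C = 1 - 4 = -3
Particular solution: y = 4 - 3e^(-x)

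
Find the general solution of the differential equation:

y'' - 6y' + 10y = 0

Characteristic equation: r² - 6r + 10 = 0
Roots: r = 3 ± i (complex conjugates)
General solution: y = e^(3x)(C₁cos(x) + C₂sin(x))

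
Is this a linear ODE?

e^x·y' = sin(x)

Yes. Linear (y and its derivatives appear to the first power only, no products of y terms)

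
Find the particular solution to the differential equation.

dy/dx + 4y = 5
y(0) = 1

General solution: y = 5/4 + Ce^(-4x)
Applying y(0) = 1: C = 1 - 5/4 = -1/4
Particular solution: y = 5/4 - (1/4)e^(-4x)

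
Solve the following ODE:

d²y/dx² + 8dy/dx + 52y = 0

Characteristic equation: r² + 8r + 52 = 0
Roots: r = -4 ± 6i (complex conjugates)
General solution: y = e^(-4x)(C₁cos(6x) + C₂sin(6x))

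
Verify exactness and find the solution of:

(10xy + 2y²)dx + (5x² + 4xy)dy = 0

Verify exactness: ∂M/∂y = ∂N/∂x ✓
Find F(x,y) such that ∂F/∂x = M, ∂F/∂y = N
Solution: 5x²y + 2xy² = C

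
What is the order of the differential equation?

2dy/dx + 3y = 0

The order is 1 (highest derivative is of order 1).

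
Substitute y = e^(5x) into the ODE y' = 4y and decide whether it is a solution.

Verification:
y = e^(5x)
y' = 5e^(5x)
But 4y = 4e^(5x)
y' ≠ 4y — the derivative does not match

No, it is not a solution.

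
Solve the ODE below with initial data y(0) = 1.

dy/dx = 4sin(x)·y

General solution: y = Ce^(-4cos(x))
Applying IC y(0) = 1:
Particular solution: y = e^(4(1-cos(x)))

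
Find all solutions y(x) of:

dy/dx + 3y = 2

Using integrating factor method:

General solution: y = 2/3 + Ce^(-3x)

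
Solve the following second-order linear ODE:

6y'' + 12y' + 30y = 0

Characteristic equation: 6r² + 12r + 30 = 0
Divide by 6: r² + 2r + 5 = 0
Roots: r = -1 ± 2i (complex conjugates)
General solution: y = e^(-x)(C₁cos(2x) + C₂sin(2x))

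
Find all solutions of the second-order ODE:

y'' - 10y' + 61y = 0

Characteristic equation: r² - 10r + 61 = 0
Roots: r = 5 ± 6i (complex conjugates)
General solution: y = e^(5x)(C₁cos(6x) + C₂sin(6x))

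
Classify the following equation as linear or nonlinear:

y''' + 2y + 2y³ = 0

Nonlinear (y³ term)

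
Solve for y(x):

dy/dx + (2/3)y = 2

Using integrating factor method:

General solution: y = 3 + Ce^(-2x/3)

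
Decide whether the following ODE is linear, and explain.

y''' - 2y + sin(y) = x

Nonlinear (sin(y) is nonlinear in y)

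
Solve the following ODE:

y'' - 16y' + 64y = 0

Characteristic equation: r² - 16r + 64 = 0
Factored: (r - 8)² = 0
Repeated root: r = 8
General solution: y = (C₁ + C₂x)e^(8x)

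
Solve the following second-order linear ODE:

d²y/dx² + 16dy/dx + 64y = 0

Characteristic equation: r² + 16r + 64 = 0
Factored: (r + 8)² = 0
Repeated root: r = -8
General solution: y = (C₁ + C₂x)e^(-8x)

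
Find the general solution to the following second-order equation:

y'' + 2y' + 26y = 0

Characteristic equation: r² + 2r + 26 = 0
Roots: r = -1 ± 5i (complex conjugates)
General solution: y = e^(-x)(C₁cos(5x) + C₂sin(5x))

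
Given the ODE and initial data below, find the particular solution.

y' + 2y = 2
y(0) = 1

General solution: y = 1 + Ce^(-2x)
Applying y(0) = 1: C = 1 - 1 = 0
Particular solution: y = 1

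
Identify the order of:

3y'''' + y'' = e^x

The order is 4 (highest derivative is of order 4).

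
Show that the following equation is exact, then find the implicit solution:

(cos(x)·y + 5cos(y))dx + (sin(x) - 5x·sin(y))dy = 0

Verify exactness: ∂M/∂y = ∂N/∂x ✓
Find F(x,y) such that ∂F/∂x = M, ∂F/∂y = N
Solution: sin(x)·y + 5x·cos(y) = C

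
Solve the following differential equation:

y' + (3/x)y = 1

Using integrating factor method:

General solution: y = (1/4)x + Cx^(-3)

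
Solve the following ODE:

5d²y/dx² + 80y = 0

Characteristic equation: 5r² + 80 = 0
Divide by 5: r² + 16 = 0
Roots: r = ±4i (complex conjugates)
General solution: y = C₁cos(4x) + C₂sin(4x)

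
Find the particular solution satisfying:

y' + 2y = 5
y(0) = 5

General solution: y = 5/2 + Ce^(-2x)
Applying y(0) = 5: C = 5 - 5/2 = 5/2
Particular solution: y = 5/2 + (5/2)e^(-2x)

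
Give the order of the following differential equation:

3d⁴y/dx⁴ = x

The order is 4 (highest derivative is of order 4).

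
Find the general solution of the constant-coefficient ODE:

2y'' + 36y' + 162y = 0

Characteristic equation: 2r² + 36r + 162 = 0
Divide by 2: r² + 18r + 81 = 0
Factored: (r + 9)² = 0
Repeated root: r = -9
General solution: y = (C₁ + C₂x)e^(-9x)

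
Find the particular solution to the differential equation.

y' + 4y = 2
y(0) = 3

General solution: y = 1/2 + Ce^(-4x)
Applying y(0) = 3: C = 3 - 1/2 = 5/2
Particular solution: y = 1/2 + (5/2)e^(-4x)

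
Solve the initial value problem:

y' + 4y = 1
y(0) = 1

General solution: y = 1/4 + Ce^(-4x)
Applying y(0) = 1: C = 1 - 1/4 = 3/4
Particular solution: y = 1/4 + (3/4)e^(-4x)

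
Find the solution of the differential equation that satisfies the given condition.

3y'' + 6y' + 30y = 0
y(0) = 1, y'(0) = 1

General solution: y = e^(-x)(C₁cos(3x) + C₂sin(3x))
Complex roots r = -1 ± 3i
Applying ICs: C₁ = 1, C₂ = 2/3
Particular solution: y = e^(-x)(cos(3x) + (2/3)sin(3x))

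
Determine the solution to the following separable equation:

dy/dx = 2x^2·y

Separating variables and integrating:
ln|y| = 2x^3/3 + C

General solution: y = Ce^(2x^3/3)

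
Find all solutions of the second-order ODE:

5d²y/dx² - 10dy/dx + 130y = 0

Characteristic equation: 5r² - 10r + 130 = 0
Divide by 5: r² - 2r + 26 = 0
Roots: r = 1 ± 5i (complex conjugates)
General solution: y = e^x(C₁cos(5x) + C₂sin(5x))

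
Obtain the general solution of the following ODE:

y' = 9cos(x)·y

Separating variables and integrating:
ln|y| = 9sin(x) + C

General solution: y = Ce^(9sin(x))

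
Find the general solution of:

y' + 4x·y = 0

Using integrating factor method:

General solution: y = Ce^(-2x^2)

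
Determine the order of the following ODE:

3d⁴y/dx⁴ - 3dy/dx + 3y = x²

The order is 4 (highest derivative is of order 4).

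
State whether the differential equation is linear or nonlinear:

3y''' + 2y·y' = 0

Nonlinear (product y·y')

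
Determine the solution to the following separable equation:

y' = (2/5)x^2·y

Separating variables and integrating:
ln|y| = 2x^3/15 + C

General solution: y = Ce^(2x^3/15)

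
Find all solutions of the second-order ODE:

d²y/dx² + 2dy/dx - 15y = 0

Characteristic equation: r² + 2r - 15 = 0
Roots: r = 3, -5 (distinct real)
General solution: y = C₁e^(3x) + C₂e^(-5x)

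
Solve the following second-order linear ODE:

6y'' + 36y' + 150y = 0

Characteristic equation: 6r² + 36r + 150 = 0
Divide by 6: r² + 6r + 25 = 0
Roots: r = -3 ± 4i (complex conjugates)
General solution: y = e^(-3x)(C₁cos(4x) + C₂sin(4x))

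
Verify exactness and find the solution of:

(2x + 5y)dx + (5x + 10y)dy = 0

Verify exactness: ∂M/∂y = ∂N/∂x ✓
Find F(x,y) such that ∂F/∂x = M, ∂F/∂y = N
Solution: x² + 5xy + 5y² = C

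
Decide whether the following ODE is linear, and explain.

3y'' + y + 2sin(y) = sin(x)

Nonlinear (sin(y) is nonlinear in y)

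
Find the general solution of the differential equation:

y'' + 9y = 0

Characteristic equation: r² + 9 = 0
Roots: r = ±3i (complex conjugates)
General solution: y = C₁cos(3x) + C₂sin(3x)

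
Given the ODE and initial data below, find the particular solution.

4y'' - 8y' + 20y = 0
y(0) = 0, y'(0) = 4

General solution: y = e^x(C₁cos(2x) + C₂sin(2x))
Complex roots r = 1 ± 2i
Applying ICs: C₁ = 0, C₂ = 2
Particular solution: y = e^x(2sin(2x))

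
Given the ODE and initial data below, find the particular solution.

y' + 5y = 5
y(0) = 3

General solution: y = 1 + Ce^(-5x)
Applying y(0) = 3: C = 3 - 1 = 2
Particular solution: y = 1 + 2e^(-5x)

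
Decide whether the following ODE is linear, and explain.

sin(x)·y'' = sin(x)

Linear (y and its derivatives appear to the first power only, no products of y terms)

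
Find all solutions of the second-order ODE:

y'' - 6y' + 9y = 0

Characteristic equation: r² - 6r + 9 = 0
Factored: (r - 3)² = 0
Repeated root: r = 3
General solution: y = (C₁ + C₂x)e^(3x)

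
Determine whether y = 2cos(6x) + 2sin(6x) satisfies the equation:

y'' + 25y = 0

Verification:
y'' = -72cos(6x) - 72sin(6x)
y'' + 25y ≠ 0 (frequency mismatch: got 36 instead of 25)

No, it is not a solution.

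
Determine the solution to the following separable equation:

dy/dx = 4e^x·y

Separating variables and integrating:
ln|y| = 4e^x + C

General solution: y = Ce^(4e^x)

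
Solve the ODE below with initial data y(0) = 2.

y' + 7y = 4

General solution: y = 4/7 + Ce^(-7x)
Applying y(0) = 2: C = 2 - 4/7 = 10/7
Particular solution: y = 4/7 + (10/7)e^(-7x)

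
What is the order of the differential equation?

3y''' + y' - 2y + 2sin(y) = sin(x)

The order is 3 (highest derivative is of order 3).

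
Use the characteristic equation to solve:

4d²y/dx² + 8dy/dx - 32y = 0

Characteristic equation: 4r² + 8r - 32 = 0
Divide by 4: r² + 2r - 8 = 0
Roots: r = 2, -4 (distinct real)
General solution: y = C₁e^(2x) + C₂e^(-4x)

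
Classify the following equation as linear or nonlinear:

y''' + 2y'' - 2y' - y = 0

Linear (y and its derivatives appear to the first power only, no products of y terms)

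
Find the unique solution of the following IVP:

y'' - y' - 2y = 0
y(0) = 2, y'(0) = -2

General solution: y = C₁e^(2x) + C₂e^(-x)
Applying ICs: C₁ = 0, C₂ = 2
Particular solution: y = 2e^(-x)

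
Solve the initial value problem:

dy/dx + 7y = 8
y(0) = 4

General solution: y = 8/7 + Ce^(-7x)
Applying y(0) = 4: C = 4 - 8/7 = 20/7
Particular solution: y = 8/7 + (20/7)e^(-7x)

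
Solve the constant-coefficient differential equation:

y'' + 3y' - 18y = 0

Characteristic equation: r² + 3r - 18 = 0
Roots: r = 3, -6 (distinct real)
General solution: y = C₁e^(3x) + C₂e^(-6x)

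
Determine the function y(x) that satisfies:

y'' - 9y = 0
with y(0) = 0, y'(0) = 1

General solution: y = C₁e^(3x) + C₂e^(-3x)
Applying ICs: C₁ = 1/6, C₂ = -1/6
Particular solution: y = (1/6)e^(3x) - (1/6)e^(-3x)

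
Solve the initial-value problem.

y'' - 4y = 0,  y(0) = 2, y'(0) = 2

General solution: y = C₁e^(2x) + C₂e^(-2x)
Applying ICs: C₁ = 3/2, C₂ = 1/2
Particular solution: y = (3/2)e^(2x) + (1/2)e^(-2x)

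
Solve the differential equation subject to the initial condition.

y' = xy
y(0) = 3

General solution: y = Ce^(x²/2)
Applying IC y(0) = 3:
Particular solution: y = 3e^(x²/2)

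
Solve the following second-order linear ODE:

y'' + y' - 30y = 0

Characteristic equation: r² + r - 30 = 0
Roots: r = 5, -6 (distinct real)
General solution: y = C₁e^(5x) + C₂e^(-6x)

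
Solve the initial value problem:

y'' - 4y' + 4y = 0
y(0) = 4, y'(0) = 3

General solution: y = (C₁ + C₂x)e^(2x)
Repeated root r = 2
Applying ICs: C₁ = 4, C₂ = -5
Particular solution: y = (4 - 5x)e^(2x)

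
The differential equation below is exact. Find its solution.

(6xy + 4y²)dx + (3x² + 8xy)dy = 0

Verify exactness: ∂M/∂y = ∂N/∂x ✓
Find F(x,y) such that ∂F/∂x = M, ∂F/∂y = N
Solution: 3x²y + 4xy² = C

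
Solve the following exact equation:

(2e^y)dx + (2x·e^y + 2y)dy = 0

Verify exactness: ∂M/∂y = ∂N/∂x ✓
Find F(x,y) such that ∂F/∂x = M, ∂F/∂y = N
Solution: 2x·e^y + y² = C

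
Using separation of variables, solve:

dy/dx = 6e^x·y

Separating variables and integrating:
ln|y| = 6e^x + C

General solution: y = Ce^(6e^x)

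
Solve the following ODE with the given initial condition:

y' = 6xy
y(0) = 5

General solution: y = Ce^(3x²)
Applying IC y(0) = 5:
Particular solution: y = 5e^(3x²)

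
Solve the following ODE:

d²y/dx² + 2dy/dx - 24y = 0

Characteristic equation: r² + 2r - 24 = 0
Roots: r = 4, -6 (distinct real)
General solution: y = C₁e^(4x) + C₂e^(-6x)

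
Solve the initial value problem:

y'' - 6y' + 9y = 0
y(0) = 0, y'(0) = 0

General solution: y = (C₁ + C₂x)e^(3x)
Repeated root r = 3
Applying ICs: C₁ = 0, C₂ = 0
Particular solution: y = 0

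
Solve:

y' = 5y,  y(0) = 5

General solution: y = Ce^(5x)
Applying IC y(0) = 5:
Particular solution: y = 5e^(5x)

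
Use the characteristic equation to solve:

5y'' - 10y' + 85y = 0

Characteristic equation: 5r² - 10r + 85 = 0
Divide by 5: r² - 2r + 17 = 0
Roots: r = 1 ± 4i (complex conjugates)
General solution: y = e^x(C₁cos(4x) + C₂sin(4x))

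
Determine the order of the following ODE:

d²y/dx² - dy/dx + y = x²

The order is 2 (highest derivative is of order 2).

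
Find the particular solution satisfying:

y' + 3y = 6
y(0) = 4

General solution: y = 2 + Ce^(-3x)
Applying y(0) = 4: C = 4 - 2 = 2
Particular solution: y = 2 + 2e^(-3x)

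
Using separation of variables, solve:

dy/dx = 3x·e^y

Separating variables and integrating:
-e^(-y) = 3x²/2 + C

General solution: y = -ln(C - 3x²/2)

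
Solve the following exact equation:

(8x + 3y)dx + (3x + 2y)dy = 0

Verify exactness: ∂M/∂y = ∂N/∂x ✓
Find F(x,y) such that ∂F/∂x = M, ∂F/∂y = N
Solution: 4x² + 3xy + y² = C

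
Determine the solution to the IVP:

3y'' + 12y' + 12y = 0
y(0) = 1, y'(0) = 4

General solution: y = (C₁ + C₂x)e^(-2x)
Repeated root r = -2
Applying ICs: C₁ = 1, C₂ = 6
Particular solution: y = (1 + 6x)e^(-2x)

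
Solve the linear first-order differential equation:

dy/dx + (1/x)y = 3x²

Using integrating factor method:

General solution: y = (3/4)x^3 + C/x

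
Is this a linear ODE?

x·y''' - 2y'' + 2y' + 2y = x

Yes. Linear (y and its derivatives appear to the first power only, no products of y terms)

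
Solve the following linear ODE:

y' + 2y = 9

Using integrating factor method:

General solution: y = 9/2 + Ce^(-2x)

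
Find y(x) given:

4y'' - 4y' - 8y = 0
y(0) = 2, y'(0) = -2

General solution: y = C₁e^(2x) + C₂e^(-x)
Applying ICs: C₁ = 0, C₂ = 2
Particular solution: y = 2e^(-x)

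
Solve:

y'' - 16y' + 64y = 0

Characteristic equation: r² - 16r + 64 = 0
Factored: (r - 8)² = 0
Repeated root: r = 8
General solution: y = (C₁ + C₂x)e^(8x)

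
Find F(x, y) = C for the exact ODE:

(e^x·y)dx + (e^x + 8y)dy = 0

Verify exactness: ∂M/∂y = ∂N/∂x ✓
Find F(x,y) such that ∂F/∂x = M, ∂F/∂y = N
Solution: e^x·y + 4y² = C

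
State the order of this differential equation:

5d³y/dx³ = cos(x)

The order is 3 (highest derivative is of order 3).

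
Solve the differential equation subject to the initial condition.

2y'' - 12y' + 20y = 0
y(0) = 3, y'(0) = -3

General solution: y = e^(3x)(C₁cos(x) + C₂sin(x))
Complex roots r = 3 ± i
Applying ICs: C₁ = 3, C₂ = -12
Particular solution: y = e^(3x)(3cos(x) - 12sin(x))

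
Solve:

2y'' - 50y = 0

Characteristic equation: 2r² - 50 = 0
Divide by 2: r² - 25 = 0
Roots: r = 5, -5 (distinct real)
General solution: y = C₁e^(5x) + C₂e^(-5x)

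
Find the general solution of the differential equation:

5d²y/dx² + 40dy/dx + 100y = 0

Characteristic equation: 5r² + 40r + 100 = 0
Divide by 5: r² + 8r + 20 = 0
Roots: r = -4 ± 2i (complex conjugates)
General solution: y = e^(-4x)(C₁cos(2x) + C₂sin(2x))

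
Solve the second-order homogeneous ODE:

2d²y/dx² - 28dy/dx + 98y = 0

Characteristic equation: 2r² - 28r + 98 = 0
Divide by 2: r² - 14r + 49 = 0
Factored: (r - 7)² = 0
Repeated root: r = 7
General solution: y = (C₁ + C₂x)e^(7x)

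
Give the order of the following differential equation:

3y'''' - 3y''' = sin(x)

The order is 4 (highest derivative is of order 4).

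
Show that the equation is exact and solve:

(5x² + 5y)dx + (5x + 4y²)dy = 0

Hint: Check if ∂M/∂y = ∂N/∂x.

Verify exactness: ∂M/∂y = ∂N/∂x ✓
Find F(x,y) such that ∂F/∂x = M, ∂F/∂y = N
Solution: 5x³/3 + 5xy + 4y³/3 = C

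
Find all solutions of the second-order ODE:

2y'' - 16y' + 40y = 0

Characteristic equation: 2r² - 16r + 40 = 0
Divide by 2: r² - 8r + 20 = 0
Roots: r = 4 ± 2i (complex conjugates)
General solution: y = e^(4x)(C₁cos(2x) + C₂sin(2x))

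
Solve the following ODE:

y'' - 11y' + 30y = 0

Characteristic equation: r² - 11r + 30 = 0
Roots: r = 5, 6 (distinct real)
General solution: y = C₁e^(5x) + C₂e^(6x)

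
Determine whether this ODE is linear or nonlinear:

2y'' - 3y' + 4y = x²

Linear (y and its derivatives appear to the first power only, no products of y terms)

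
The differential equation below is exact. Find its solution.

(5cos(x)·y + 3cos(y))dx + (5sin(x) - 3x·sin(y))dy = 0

Verify exactness: ∂M/∂y = ∂N/∂x ✓
Find F(x,y) such that ∂F/∂x = M, ∂F/∂y = N
Solution: 5sin(x)·y + 3x·cos(y) = C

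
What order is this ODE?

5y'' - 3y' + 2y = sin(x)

The order is 2 (highest derivative is of order 2).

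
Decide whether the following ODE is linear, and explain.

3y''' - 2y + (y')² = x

Nonlinear ((y')² term)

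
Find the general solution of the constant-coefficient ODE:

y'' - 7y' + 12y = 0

Characteristic equation: r² - 7r + 12 = 0
Roots: r = 4, 3 (distinct real)
General solution: y = C₁e^(4x) + C₂e^(3x)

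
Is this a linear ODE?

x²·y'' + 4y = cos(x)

Yes. Linear (y and its derivatives appear to the first power only, no products of y terms)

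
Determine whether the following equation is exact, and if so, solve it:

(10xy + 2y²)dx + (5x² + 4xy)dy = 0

Verify exactness: ∂M/∂y = ∂N/∂x ✓
Find F(x,y) such that ∂F/∂x = M, ∂F/∂y = N
Solution: 5x²y + 2xy² = C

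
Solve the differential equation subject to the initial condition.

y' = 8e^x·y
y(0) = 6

General solution: y = Ce^(8e^x)
Applying IC y(0) = 6:
Particular solution: y = 6e^(8(e^x - 1))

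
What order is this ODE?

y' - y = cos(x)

The order is 1 (highest derivative is of order 1).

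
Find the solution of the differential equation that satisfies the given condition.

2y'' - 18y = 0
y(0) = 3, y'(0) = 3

General solution: y = C₁e^(3x) + C₂e^(-3x)
Applying ICs: C₁ = 2, C₂ = 1
Particular solution: y = 2e^(3x) + e^(-3x)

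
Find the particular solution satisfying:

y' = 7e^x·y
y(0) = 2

General solution: y = Ce^(7e^x)
Applying IC y(0) = 2:
Particular solution: y = 2e^(7(e^x - 1))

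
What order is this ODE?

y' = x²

The order is 1 (highest derivative is of order 1).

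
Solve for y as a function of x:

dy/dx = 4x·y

Separating variables and integrating:
ln|y| = 2x^2 + C

General solution: y = Ce^(2x^2)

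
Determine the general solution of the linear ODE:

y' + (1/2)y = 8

Using integrating factor method:

General solution: y = 16 + Ce^(-x/2)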